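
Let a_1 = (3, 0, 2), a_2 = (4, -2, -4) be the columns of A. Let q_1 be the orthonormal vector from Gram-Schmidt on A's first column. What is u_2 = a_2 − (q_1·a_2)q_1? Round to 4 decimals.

a_1 = (3, 0, 2); ‖a_1‖ = 3.6056, so q_1 = (0.8321, 0.0000, 0.5547).
q_1·a_2 = 0.8321·4 + 0.0000·(-2) + 0.5547·(-4) = 1.1094.
u_2 = a_2 − 1.1094·q_1 = (3.0769, -2.0000, -4.6154).

u_2 = (3.0769, -2.0000, -4.6154)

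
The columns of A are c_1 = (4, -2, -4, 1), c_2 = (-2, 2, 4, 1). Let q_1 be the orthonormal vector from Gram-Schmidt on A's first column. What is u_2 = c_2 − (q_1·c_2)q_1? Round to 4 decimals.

c_1 = (4, -2, -4, 1); ‖c_1‖ = 6.0828, so q_1 = (0.6576, -0.3288, -0.6576, 0.1644).
q_1·c_2 = 0.6576·(-2) + (-0.3288)·2 + (-0.6576)·4 + 0.1644·1 = -4.4388.
u_2 = c_2 + 4.4388·q_1 = (0.9189, 0.5405, 1.0811, 1.7297).

u_2 = (0.9189, 0.5405, 1.0811, 1.7297)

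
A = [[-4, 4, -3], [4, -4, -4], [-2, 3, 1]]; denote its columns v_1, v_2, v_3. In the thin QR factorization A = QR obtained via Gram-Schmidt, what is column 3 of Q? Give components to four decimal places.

v_1 = (-4, 4, -2); ‖v_1‖ = 6.0000, so e_1 = (-0.6667, 0.6667, -0.3333).
e_1·v_2 = (-0.6667)·4 + 0.6667·(-4) + (-0.3333)·3 = -6.3333.
u_2 = v_2 + 6.3333·e_1 = (-0.2222, 0.2222, 0.8889).
‖u_2‖ = 0.9428, so e_2 = (-0.2357, 0.2357, 0.9428).
e_1·v_3 = (-0.6667)·(-3) + 0.6667·(-4) + (-0.3333)·1 = -1.0000; e_2·v_3 = (-0.2357)·(-3) + 0.2357·(-4) + 0.9428·1 = 0.7071.
u_3 = v_3 + 1.0000·e_1 − 0.7071·e_2 = (-3.5000, -3.5000, 0.0000).
‖u_3‖ = 4.9497, so e_3 = (-0.7071, -0.7071, 0.0000).

e_3 = (-0.7071, -0.7071, 0.0000)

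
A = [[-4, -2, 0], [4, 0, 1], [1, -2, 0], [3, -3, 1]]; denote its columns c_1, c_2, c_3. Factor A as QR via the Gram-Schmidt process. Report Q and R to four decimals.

Q = [[-0.6172, -0.5579, 0.4805], [0.6172, 0.0697, 0.5536], [0.1543, -0.4707, -0.6685], [0.4629, -0.6799, 0.1253]], R = [[6.4807, -0.4629, 1.0801], [0.0000, 4.0970, -0.6102], [0.0000, 0.0000, 0.6790]]

c_1 = (-4, 4, 1, 3); ‖c_1‖ = 6.4807, so e_1 = (-0.6172, 0.6172, 0.1543, 0.4629).
e_1·c_2 = (-0.6172)·(-2) + 0.6172·0 + 0.1543·(-2) + 0.4629·(-3) = -0.4629.
u_2 = c_2 + 0.4629·e_1 = (-2.2857, 0.2857, -1.9286, -2.7857).
‖u_2‖ = 4.0970, so e_2 = (-0.5579, 0.0697, -0.4707, -0.6799).
e_1·c_3 = (-0.6172)·0 + 0.6172·1 + 0.1543·0 + 0.4629·1 = 1.0801; e_2·c_3 = (-0.5579)·0 + 0.0697·1 + (-0.4707)·0 + (-0.6799)·1 = -0.6102.
u_3 = c_3 − 1.0801·e_1 + 0.6102·e_2 = (0.3262, 0.3759, -0.4539, 0.0851).
‖u_3‖ = 0.6790, so e_3 = (0.4805, 0.5536, -0.6685, 0.1253).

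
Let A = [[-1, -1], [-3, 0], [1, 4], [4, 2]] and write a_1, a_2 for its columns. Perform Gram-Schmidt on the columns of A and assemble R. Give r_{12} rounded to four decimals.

a_1 = (-1, -3, 1, 4); ‖a_1‖ = 5.1962, so e_1 = (-0.1925, -0.5774, 0.1925, 0.7698).
r_{12} = e_1·a_2 = 2.5019.

r_{12} = 2.5019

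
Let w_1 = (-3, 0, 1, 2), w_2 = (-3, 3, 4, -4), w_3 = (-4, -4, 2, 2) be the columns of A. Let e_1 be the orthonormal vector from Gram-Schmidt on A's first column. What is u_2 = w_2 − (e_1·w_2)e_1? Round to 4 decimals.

e_1 = w_1/‖w_1‖ = (-3, 0, 1, 2)/3.7417 = (-0.8018, 0.0000, 0.2673, 0.5345).
r_{12} = e_1·w_2 = 1.3363.
u_2 = w_2 − 1.3363·e_1 = (-1.9286, 3.0000, 3.6429, -4.7143).

u_2 = (-1.9286, 3.0000, 3.6429, -4.7143)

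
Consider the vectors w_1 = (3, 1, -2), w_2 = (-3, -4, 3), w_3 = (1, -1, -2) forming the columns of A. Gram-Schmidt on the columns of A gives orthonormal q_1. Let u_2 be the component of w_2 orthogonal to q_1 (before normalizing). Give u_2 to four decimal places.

w_1 = (3, 1, -2); ‖w_1‖ = 3.7417, so q_1 = (0.8018, 0.2673, -0.5345).
q_1·w_2 = 0.8018·(-3) + 0.2673·(-4) + (-0.5345)·3 = -5.0780.
u_2 = w_2 + 5.0780·q_1 = (1.0714, -2.6429, 0.2857).

u_2 = (1.0714, -2.6429, 0.2857)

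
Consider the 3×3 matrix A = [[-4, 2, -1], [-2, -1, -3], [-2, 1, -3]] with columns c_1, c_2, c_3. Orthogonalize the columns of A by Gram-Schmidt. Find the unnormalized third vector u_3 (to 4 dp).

u_3 = (1.0000, 0.0000, -2.0000)

e_1 = c_1/‖c_1‖ = (-4, -2, -2)/4.8990 = (-0.8165, -0.4082, -0.4082).
r_{12} = e_1·c_2 = -1.6330.
u_2 = c_2 + 1.6330·e_1 = (0.6667, -1.6667, 0.3333).
‖u_2‖ = 1.8257, so e_2 = (0.3651, -0.9129, 0.1826).
r_{13} = e_1·c_3 = 3.2660; r_{23} = e_2·c_3 = 1.8257.
u_3 = c_3 − 3.2660·e_1 − 1.8257·e_2 = (1.0000, 0.0000, -2.0000).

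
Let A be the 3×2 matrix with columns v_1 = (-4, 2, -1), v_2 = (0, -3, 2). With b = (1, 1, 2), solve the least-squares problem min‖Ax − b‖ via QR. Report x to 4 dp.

x = (-0.2105, -0.0526)

v_1 = (-4, 2, -1); ‖v_1‖ = 4.5826, so e_1 = (-0.8729, 0.4364, -0.2182).
e_1·v_2 = (-0.8729)·0 + 0.4364·(-3) + (-0.2182)·2 = -1.7457.
u_2 = v_2 + 1.7457·e_1 = (-1.5238, -2.2381, 1.6190).
‖u_2‖ = 3.1547, so e_2 = (-0.4830, -0.7094, 0.5132).
Qᵀb = (-0.8729, -0.1660).
Back-substitute: x_2 = -0.1660/3.1547 = -0.0526.
x_1 = (-0.8729 + 1.7457·(-0.0526))/4.5826 = -0.2105.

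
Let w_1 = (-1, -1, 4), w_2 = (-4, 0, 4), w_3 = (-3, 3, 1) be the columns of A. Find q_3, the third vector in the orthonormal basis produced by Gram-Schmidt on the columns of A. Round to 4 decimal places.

q_3 = (0.3015, 0.9045, 0.3015)

w_1 = (-1, -1, 4); ‖w_1‖ = 4.2426, so q_1 = (-0.2357, -0.2357, 0.9428).
q_1·w_2 = (-0.2357)·(-4) + (-0.2357)·0 + 0.9428·4 = 4.7140.
u_2 = w_2 − 4.7140·q_1 = (-2.8889, 1.1111, -0.4444).
‖u_2‖ = 3.1269, so q_2 = (-0.9239, 0.3553, -0.1421).
q_1·w_3 = (-0.2357)·(-3) + (-0.2357)·3 + 0.9428·1 = 0.9428; q_2·w_3 = (-0.9239)·(-3) + 0.3553·3 + (-0.1421)·1 = 3.6955.
u_3 = w_3 − 0.9428·q_1 − 3.6955·q_2 = (0.6364, 1.9091, 0.6364).
‖u_3‖ = 2.1106, so q_3 = (0.3015, 0.9045, 0.3015).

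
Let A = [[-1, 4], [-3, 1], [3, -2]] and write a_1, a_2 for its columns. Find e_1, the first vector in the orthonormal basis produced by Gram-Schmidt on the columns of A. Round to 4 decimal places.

e_1 = (-0.2294, -0.6882, 0.6882)

a_1 = (-1, -3, 3); ‖a_1‖ = 4.3589, so e_1 = (-0.2294, -0.6882, 0.6882).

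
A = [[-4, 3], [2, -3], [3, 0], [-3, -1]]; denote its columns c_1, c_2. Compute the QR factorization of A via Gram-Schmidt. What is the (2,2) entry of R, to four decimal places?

q_1 = c_1/‖c_1‖ = (-4, 2, 3, -3)/6.1644 = (-0.6489, 0.3244, 0.4867, -0.4867).
r_{12} = q_1·c_2 = -2.4333.
u_2 = c_2 + 2.4333·q_1 = (1.4211, -2.2105, 1.1842, -2.1842).
r_{22} = ‖u_2‖ = 3.6165.

r_{22} = 3.6165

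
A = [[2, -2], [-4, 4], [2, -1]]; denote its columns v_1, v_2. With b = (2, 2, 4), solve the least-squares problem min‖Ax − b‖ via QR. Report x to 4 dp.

v_1 = (2, -4, 2); ‖v_1‖ = 4.8990, so e_1 = (0.4082, -0.8165, 0.4082).
e_1·v_2 = 0.4082·(-2) + (-0.8165)·4 + 0.4082·(-1) = -4.4907.
u_2 = v_2 + 4.4907·e_1 = (-0.1667, 0.3333, 0.8333).
‖u_2‖ = 0.9129, so e_2 = (-0.1826, 0.3651, 0.9129).
Qᵀb = (0.8165, 4.0166).
Back-substitute: x_2 = 4.0166/0.9129 = 4.4000.
x_1 = (0.8165 + 4.4907·4.4000)/4.8990 = 4.2000.

x = (4.2000, 4.4000)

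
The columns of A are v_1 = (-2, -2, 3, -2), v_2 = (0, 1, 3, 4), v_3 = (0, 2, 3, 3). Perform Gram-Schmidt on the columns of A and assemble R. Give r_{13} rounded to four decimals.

v_1 = (-2, -2, 3, -2); ‖v_1‖ = 4.5826, so q_1 = (-0.4364, -0.4364, 0.6547, -0.4364).
r_{13} = q_1·v_3 = -0.2182.

r_{13} = -0.2182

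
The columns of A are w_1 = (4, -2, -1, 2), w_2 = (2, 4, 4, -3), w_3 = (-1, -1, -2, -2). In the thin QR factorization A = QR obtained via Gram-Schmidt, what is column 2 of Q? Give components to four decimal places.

e_2 = (0.5622, 0.4998, 0.5622, -0.3436)

e_1 = w_1/‖w_1‖ = (4, -2, -1, 2)/5.0000 = (0.8000, -0.4000, -0.2000, 0.4000).
r_{12} = e_1·w_2 = -2.0000.
u_2 = w_2 + 2.0000·e_1 = (3.6000, 3.2000, 3.6000, -2.2000).
‖u_2‖ = 6.4031, so e_2 = (0.5622, 0.4998, 0.5622, -0.3436).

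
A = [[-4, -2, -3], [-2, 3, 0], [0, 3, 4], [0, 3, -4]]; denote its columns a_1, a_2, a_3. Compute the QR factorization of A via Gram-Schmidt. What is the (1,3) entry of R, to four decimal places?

r_{13} = 2.6833

a_1 = (-4, -2, 0, 0); ‖a_1‖ = 4.4721, so e_1 = (-0.8944, -0.4472, 0.0000, 0.0000).
r_{13} = e_1·a_3 = 2.6833.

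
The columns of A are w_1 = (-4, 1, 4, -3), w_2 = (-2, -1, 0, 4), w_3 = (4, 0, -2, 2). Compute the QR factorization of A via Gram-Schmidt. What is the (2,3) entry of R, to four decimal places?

w_1 = (-4, 1, 4, -3); ‖w_1‖ = 6.4807, so q_1 = (-0.6172, 0.1543, 0.6172, -0.4629).
q_1·w_2 = (-0.6172)·(-2) + 0.1543·(-1) + 0.6172·0 + (-0.4629)·4 = -0.7715.
u_2 = w_2 + 0.7715·q_1 = (-2.4762, -0.8810, 0.4762, 3.6429).
‖u_2‖ = 4.5172, so q_2 = (-0.5482, -0.1950, 0.1054, 0.8064).
r_{23} = q_2·w_3 = -0.7906.

r_{23} = -0.7906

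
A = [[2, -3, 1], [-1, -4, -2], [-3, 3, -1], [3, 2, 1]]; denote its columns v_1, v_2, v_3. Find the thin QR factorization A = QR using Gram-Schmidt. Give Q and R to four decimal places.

Q = [[0.4170, -0.4222, 0.4396], [-0.2085, -0.6942, -0.6756], [-0.6255, 0.3864, -0.0694], [0.6255, 0.4365, -0.5877]], R = [[4.7958, -1.0426, 2.0851], [0.0000, 6.0756, 1.0162], [0.0000, 0.0000, 1.2726]]

e_1 = v_1/‖v_1‖ = (2, -1, -3, 3)/4.7958 = (0.4170, -0.2085, -0.6255, 0.6255).
r_{12} = e_1·v_2 = -1.0426.
u_2 = v_2 + 1.0426·e_1 = (-2.5652, -4.2174, 2.3478, 2.6522).
‖u_2‖ = 6.0756, so e_2 = (-0.4222, -0.6942, 0.3864, 0.4365).
r_{13} = e_1·v_3 = 2.0851; r_{23} = e_2·v_3 = 1.0162.
u_3 = v_3 − 2.0851·e_1 − 1.0162·e_2 = (0.5595, -0.8598, -0.0883, -0.7479).
‖u_3‖ = 1.2726, so e_3 = (0.4396, -0.6756, -0.0694, -0.5877).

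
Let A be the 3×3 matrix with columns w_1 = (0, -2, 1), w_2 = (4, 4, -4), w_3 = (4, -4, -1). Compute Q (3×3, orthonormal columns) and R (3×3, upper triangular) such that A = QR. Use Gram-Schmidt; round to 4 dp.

Q = [[0.0000, 0.9129, -0.4082], [-0.8944, -0.1826, -0.4082], [0.4472, -0.3651, -0.8165]], R = [[2.2361, -5.3666, 3.1305], [0.0000, 4.3818, 4.7469], [0.0000, 0.0000, 0.8165]]

w_1 = (0, -2, 1); ‖w_1‖ = 2.2361, so q_1 = (0.0000, -0.8944, 0.4472).
q_1·w_2 = 0.0000·4 + (-0.8944)·4 + 0.4472·(-4) = -5.3666.
u_2 = w_2 + 5.3666·q_1 = (4.0000, -0.8000, -1.6000).
‖u_2‖ = 4.3818, so q_2 = (0.9129, -0.1826, -0.3651).
q_1·w_3 = 0.0000·4 + (-0.8944)·(-4) + 0.4472·(-1) = 3.1305; q_2·w_3 = 0.9129·4 + (-0.1826)·(-4) + (-0.3651)·(-1) = 4.7469.
u_3 = w_3 − 3.1305·q_1 − 4.7469·q_2 = (-0.3333, -0.3333, -0.6667).
‖u_3‖ = 0.8165, so q_3 = (-0.4082, -0.4082, -0.8165).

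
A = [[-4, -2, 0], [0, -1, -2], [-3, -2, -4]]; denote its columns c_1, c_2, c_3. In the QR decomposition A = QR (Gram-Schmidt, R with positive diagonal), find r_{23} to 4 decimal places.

r_{23} = 3.0454

q_1 = c_1/‖c_1‖ = (-4, 0, -3)/5.0000 = (-0.8000, 0.0000, -0.6000).
r_{12} = q_1·c_2 = 2.8000.
u_2 = c_2 − 2.8000·q_1 = (0.2400, -1.0000, -0.3200).
‖u_2‖ = 1.0770, so q_2 = (0.2228, -0.9285, -0.2971).
r_{23} = q_2·c_3 = 3.0454.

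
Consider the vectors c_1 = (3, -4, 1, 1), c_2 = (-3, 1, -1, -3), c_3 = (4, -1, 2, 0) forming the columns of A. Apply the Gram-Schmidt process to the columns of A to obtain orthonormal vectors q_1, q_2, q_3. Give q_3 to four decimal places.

q_1 = c_1/‖c_1‖ = (3, -4, 1, 1)/5.1962 = (0.5774, -0.7698, 0.1925, 0.1925).
r_{12} = q_1·c_2 = -3.2717.
u_2 = c_2 + 3.2717·q_1 = (-1.1111, -1.5185, -0.3704, -2.3704).
‖u_2‖ = 3.0490, so q_2 = (-0.3644, -0.4980, -0.1215, -0.7774).
r_{13} = q_1·c_3 = 3.4641; r_{23} = q_2·c_3 = -1.2026.
u_3 = c_3 − 3.4641·q_1 + 1.2026·q_2 = (1.5618, 1.0677, 1.1873, -1.6016).
‖u_3‖ = 2.7484, so q_3 = (0.5682, 0.3885, 0.4320, -0.5827).

q_3 = (0.5682, 0.3885, 0.4320, -0.5827)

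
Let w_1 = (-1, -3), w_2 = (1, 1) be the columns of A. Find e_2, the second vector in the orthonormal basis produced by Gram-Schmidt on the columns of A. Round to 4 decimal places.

e_2 = (0.9487, -0.3162)

w_1 = (-1, -3); ‖w_1‖ = 3.1623, so e_1 = (-0.3162, -0.9487).
e_1·w_2 = (-0.3162)·1 + (-0.9487)·1 = -1.2649.
u_2 = w_2 + 1.2649·e_1 = (0.6000, -0.2000).
‖u_2‖ = 0.6325, so e_2 = (0.9487, -0.3162).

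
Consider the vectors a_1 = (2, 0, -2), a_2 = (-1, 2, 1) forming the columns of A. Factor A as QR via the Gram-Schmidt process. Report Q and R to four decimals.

q_1 = a_1/‖a_1‖ = (2, 0, -2)/2.8284 = (0.7071, 0.0000, -0.7071).
r_{12} = q_1·a_2 = -1.4142.
u_2 = a_2 + 1.4142·q_1 = (0.0000, 2.0000, 0.0000).
‖u_2‖ = 2.0000, so q_2 = (0.0000, 1.0000, 0.0000).

Q = [[0.7071, 0.0000], [0.0000, 1.0000], [-0.7071, 0.0000]], R = [[2.8284, -1.4142], [0.0000, 2.0000]]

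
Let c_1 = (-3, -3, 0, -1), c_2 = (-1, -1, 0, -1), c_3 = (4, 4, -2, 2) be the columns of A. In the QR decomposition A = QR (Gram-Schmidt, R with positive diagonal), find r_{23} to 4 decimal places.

r_{23} = -0.6489

e_1 = c_1/‖c_1‖ = (-3, -3, 0, -1)/4.3589 = (-0.6882, -0.6882, 0.0000, -0.2294).
r_{12} = e_1·c_2 = 1.6059.
u_2 = c_2 − 1.6059·e_1 = (0.1053, 0.1053, 0.0000, -0.6316).
‖u_2‖ = 0.6489, so e_2 = (0.1622, 0.1622, 0.0000, -0.9733).
r_{23} = e_2·c_3 = -0.6489.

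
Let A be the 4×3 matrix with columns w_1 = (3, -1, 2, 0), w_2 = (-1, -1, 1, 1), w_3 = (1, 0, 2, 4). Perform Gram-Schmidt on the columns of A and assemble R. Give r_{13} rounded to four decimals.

r_{13} = 1.8708

w_1 = (3, -1, 2, 0); ‖w_1‖ = 3.7417, so q_1 = (0.8018, -0.2673, 0.5345, 0.0000).
r_{13} = q_1·w_3 = 1.8708.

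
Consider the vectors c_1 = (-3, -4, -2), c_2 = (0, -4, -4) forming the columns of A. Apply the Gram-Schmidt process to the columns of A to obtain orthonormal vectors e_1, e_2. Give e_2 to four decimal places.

e_1 = c_1/‖c_1‖ = (-3, -4, -2)/5.3852 = (-0.5571, -0.7428, -0.3714).
r_{12} = e_1·c_2 = 4.4567.
u_2 = c_2 − 4.4567·e_1 = (2.4828, -0.6897, -2.3448).
‖u_2‖ = 3.4840, so e_2 = (0.7126, -0.1980, -0.6730).

e_2 = (0.7126, -0.1980, -0.6730)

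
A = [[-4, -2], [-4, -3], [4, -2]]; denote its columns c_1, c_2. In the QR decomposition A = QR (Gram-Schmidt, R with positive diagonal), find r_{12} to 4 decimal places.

c_1 = (-4, -4, 4); ‖c_1‖ = 6.9282, so e_1 = (-0.5774, -0.5774, 0.5774).
r_{12} = e_1·c_2 = 1.7321.

r_{12} = 1.7321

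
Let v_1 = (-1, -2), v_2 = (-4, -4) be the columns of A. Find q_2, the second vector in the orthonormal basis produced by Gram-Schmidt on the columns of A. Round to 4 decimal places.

q_2 = (-0.8944, 0.4472)

v_1 = (-1, -2); ‖v_1‖ = 2.2361, so q_1 = (-0.4472, -0.8944).
q_1·v_2 = (-0.4472)·(-4) + (-0.8944)·(-4) = 5.3666.
u_2 = v_2 − 5.3666·q_1 = (-1.6000, 0.8000).
‖u_2‖ = 1.7889, so q_2 = (-0.8944, 0.4472).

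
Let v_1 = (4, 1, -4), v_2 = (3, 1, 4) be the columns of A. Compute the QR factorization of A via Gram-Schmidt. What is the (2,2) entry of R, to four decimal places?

e_1 = v_1/‖v_1‖ = (4, 1, -4)/5.7446 = (0.6963, 0.1741, -0.6963).
r_{12} = e_1·v_2 = -0.5222.
u_2 = v_2 + 0.5222·e_1 = (3.3636, 1.0909, 3.6364).
r_{22} = ‖u_2‖ = 5.0722.

r_{22} = 5.0722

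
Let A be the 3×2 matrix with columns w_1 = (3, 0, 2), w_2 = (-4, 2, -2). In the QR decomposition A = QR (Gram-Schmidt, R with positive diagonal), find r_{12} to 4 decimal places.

w_1 = (3, 0, 2); ‖w_1‖ = 3.6056, so q_1 = (0.8321, 0.0000, 0.5547).
r_{12} = q_1·w_2 = -4.4376.

r_{12} = -4.4376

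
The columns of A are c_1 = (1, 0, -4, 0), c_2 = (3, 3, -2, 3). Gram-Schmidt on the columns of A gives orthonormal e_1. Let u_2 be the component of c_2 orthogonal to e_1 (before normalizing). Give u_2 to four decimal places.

u_2 = (2.3529, 3.0000, 0.5882, 3.0000)

c_1 = (1, 0, -4, 0); ‖c_1‖ = 4.1231, so e_1 = (0.2425, 0.0000, -0.9701, 0.0000).
e_1·c_2 = 0.2425·3 + 0.0000·3 + (-0.9701)·(-2) + 0.0000·3 = 2.6679.
u_2 = c_2 − 2.6679·e_1 = (2.3529, 3.0000, 0.5882, 3.0000).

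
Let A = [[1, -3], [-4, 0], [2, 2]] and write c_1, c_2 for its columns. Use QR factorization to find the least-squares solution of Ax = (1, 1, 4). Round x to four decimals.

x = (0.2206, 0.3676)

e_1 = c_1/‖c_1‖ = (1, -4, 2)/4.5826 = (0.2182, -0.8729, 0.4364).
r_{12} = e_1·c_2 = 0.2182.
u_2 = c_2 − 0.2182·e_1 = (-3.0476, 0.1905, 1.9048).
‖u_2‖ = 3.5989, so e_2 = (-0.8468, 0.0529, 0.5293).
Qᵀb = (1.0911, 1.3231).
Back-substitute: x_2 = 1.3231/3.5989 = 0.3676.
x_1 = (1.0911 − 0.2182·0.3676)/4.5826 = 0.2206.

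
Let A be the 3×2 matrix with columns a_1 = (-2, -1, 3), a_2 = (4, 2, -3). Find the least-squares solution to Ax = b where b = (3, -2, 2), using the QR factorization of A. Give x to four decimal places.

x = (2.1333, 1.4667)

e_1 = a_1/‖a_1‖ = (-2, -1, 3)/3.7417 = (-0.5345, -0.2673, 0.8018).
r_{12} = e_1·a_2 = -5.0780.
u_2 = a_2 + 5.0780·e_1 = (1.2857, 0.6429, 1.0714).
‖u_2‖ = 1.7928, so e_2 = (0.7171, 0.3586, 0.5976).
Qᵀb = (0.5345, 2.6295).
Back-substitute: x_2 = 2.6295/1.7928 = 1.4667.
x_1 = (0.5345 + 5.0780·1.4667)/3.7417 = 2.1333.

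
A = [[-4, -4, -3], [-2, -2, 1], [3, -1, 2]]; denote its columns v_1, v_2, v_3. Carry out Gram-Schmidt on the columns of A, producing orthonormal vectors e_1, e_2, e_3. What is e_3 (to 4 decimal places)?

e_3 = (-0.4472, 0.8944, 0.0000)

v_1 = (-4, -2, 3); ‖v_1‖ = 5.3852, so e_1 = (-0.7428, -0.3714, 0.5571).
e_1·v_2 = (-0.7428)·(-4) + (-0.3714)·(-2) + 0.5571·(-1) = 3.1568.
u_2 = v_2 − 3.1568·e_1 = (-1.6552, -0.8276, -2.7586).
‖u_2‖ = 3.3218, so e_2 = (-0.4983, -0.2491, -0.8305).
e_1·v_3 = (-0.7428)·(-3) + (-0.3714)·1 + 0.5571·2 = 2.9711; e_2·v_3 = (-0.4983)·(-3) + (-0.2491)·1 + (-0.8305)·2 = -0.4152.
u_3 = v_3 − 2.9711·e_1 + 0.4152·e_2 = (-1.0000, 2.0000, 0.0000).
‖u_3‖ = 2.2361, so e_3 = (-0.4472, 0.8944, 0.0000).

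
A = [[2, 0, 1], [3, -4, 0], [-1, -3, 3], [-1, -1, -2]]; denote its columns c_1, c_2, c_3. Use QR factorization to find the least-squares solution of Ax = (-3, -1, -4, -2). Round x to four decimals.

q_1 = c_1/‖c_1‖ = (2, 3, -1, -1)/3.8730 = (0.5164, 0.7746, -0.2582, -0.2582).
r_{12} = q_1·c_2 = -2.0656.
u_2 = c_2 + 2.0656·q_1 = (1.0667, -2.4000, -3.5333, -1.5333).
‖u_2‖ = 4.6619, so q_2 = (0.2288, -0.5148, -0.7579, -0.3289).
r_{13} = q_1·c_3 = 0.2582; r_{23} = q_2·c_3 = -1.3871.
u_3 = c_3 − 0.2582·q_1 + 1.3871·q_2 = (1.1840, -0.9141, 2.0153, -2.3896).
‖u_3‖ = 3.4654, so q_3 = (0.3417, -0.2638, 0.5816, -0.6895).
Qᵀb = (-0.7746, 3.5179, -1.7084).
Back-substitute: x_3 = -1.7084/3.4654 = -0.4930.
x_2 = (3.5179 + 1.3871·(-0.4930))/4.6619 = 0.6079.
x_1 = (-0.7746 + 2.0656·0.6079 − 0.2582·(-0.4930))/3.8730 = 0.1571.

x = (0.1571, 0.6079, -0.4930)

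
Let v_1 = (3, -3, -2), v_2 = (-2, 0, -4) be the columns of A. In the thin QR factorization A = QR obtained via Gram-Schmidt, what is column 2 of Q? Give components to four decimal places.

v_1 = (3, -3, -2); ‖v_1‖ = 4.6904, so q_1 = (0.6396, -0.6396, -0.4264).
q_1·v_2 = 0.6396·(-2) + (-0.6396)·0 + (-0.4264)·(-4) = 0.4264.
u_2 = v_2 − 0.4264·q_1 = (-2.2727, 0.2727, -3.8182).
‖u_2‖ = 4.4518, so q_2 = (-0.5105, 0.0613, -0.8577).

q_2 = (-0.5105, 0.0613, -0.8577)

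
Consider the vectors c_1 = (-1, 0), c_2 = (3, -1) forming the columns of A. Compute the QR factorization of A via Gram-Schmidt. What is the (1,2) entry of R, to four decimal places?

r_{12} = -3.0000

q_1 = c_1/‖c_1‖ = (-1, 0)/1.0000 = (-1.0000, 0.0000).
r_{12} = q_1·c_2 = -3.0000.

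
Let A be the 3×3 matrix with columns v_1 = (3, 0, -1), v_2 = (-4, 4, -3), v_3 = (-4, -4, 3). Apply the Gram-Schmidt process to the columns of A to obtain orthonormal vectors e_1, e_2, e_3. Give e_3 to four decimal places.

v_1 = (3, 0, -1); ‖v_1‖ = 3.1623, so e_1 = (0.9487, 0.0000, -0.3162).
e_1·v_2 = 0.9487·(-4) + 0.0000·4 + (-0.3162)·(-3) = -2.8460.
u_2 = v_2 + 2.8460·e_1 = (-1.3000, 4.0000, -3.9000).
‖u_2‖ = 5.7359, so e_2 = (-0.2266, 0.6974, -0.6799).
e_1·v_3 = 0.9487·(-4) + 0.0000·(-4) + (-0.3162)·3 = -4.7434; e_2·v_3 = (-0.2266)·(-4) + 0.6974·(-4) + (-0.6799)·3 = -3.9227.
u_3 = v_3 + 4.7434·e_1 + 3.9227·e_2 = (-0.3891, -1.2644, -1.1672).
‖u_3‖ = 1.7642, so e_3 = (-0.2205, -0.7167, -0.6616).

e_3 = (-0.2205, -0.7167, -0.6616)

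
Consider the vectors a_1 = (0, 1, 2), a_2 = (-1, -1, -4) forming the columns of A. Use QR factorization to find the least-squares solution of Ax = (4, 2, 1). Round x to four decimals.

x = (-2.0000, -1.5556)

q_1 = a_1/‖a_1‖ = (0, 1, 2)/2.2361 = (0.0000, 0.4472, 0.8944).
r_{12} = q_1·a_2 = -4.0249.
u_2 = a_2 + 4.0249·q_1 = (-1.0000, 0.8000, -0.4000).
‖u_2‖ = 1.3416, so q_2 = (-0.7454, 0.5963, -0.2981).
Qᵀb = (1.7889, -2.0870).
Back-substitute: x_2 = -2.0870/1.3416 = -1.5556.
x_1 = (1.7889 + 4.0249·(-1.5556))/2.2361 = -2.0000.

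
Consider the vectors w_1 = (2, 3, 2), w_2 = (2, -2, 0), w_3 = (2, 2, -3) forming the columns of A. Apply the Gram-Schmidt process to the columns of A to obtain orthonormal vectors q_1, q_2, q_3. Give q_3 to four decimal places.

w_1 = (2, 3, 2); ‖w_1‖ = 4.1231, so q_1 = (0.4851, 0.7276, 0.4851).
q_1·w_2 = 0.4851·2 + 0.7276·(-2) + 0.4851·0 = -0.4851.
u_2 = w_2 + 0.4851·q_1 = (2.2353, -1.6471, 0.2353).
‖u_2‖ = 2.7865, so q_2 = (0.8022, -0.5911, 0.0844).
q_1·w_3 = 0.4851·2 + 0.7276·2 + 0.4851·(-3) = 0.9701; q_2·w_3 = 0.8022·2 + (-0.5911)·2 + 0.0844·(-3) = 0.1689.
u_3 = w_3 − 0.9701·q_1 − 0.1689·q_2 = (1.3939, 1.3939, -3.4848).
‖u_3‖ = 4.0038, so q_3 = (0.3482, 0.3482, -0.8704).

q_3 = (0.3482, 0.3482, -0.8704)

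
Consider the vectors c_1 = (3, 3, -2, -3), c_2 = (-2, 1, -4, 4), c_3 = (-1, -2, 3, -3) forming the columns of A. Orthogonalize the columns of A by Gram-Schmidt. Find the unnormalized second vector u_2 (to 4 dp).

u_2 = (-1.3226, 1.6774, -4.4516, 3.3226)

e_1 = c_1/‖c_1‖ = (3, 3, -2, -3)/5.5678 = (0.5388, 0.5388, -0.3592, -0.5388).
r_{12} = e_1·c_2 = -1.2572.
u_2 = c_2 + 1.2572·e_1 = (-1.3226, 1.6774, -4.4516, 3.3226).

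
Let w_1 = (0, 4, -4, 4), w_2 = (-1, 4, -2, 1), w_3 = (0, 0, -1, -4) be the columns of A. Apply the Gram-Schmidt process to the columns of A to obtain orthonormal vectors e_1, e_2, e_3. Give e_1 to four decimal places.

e_1 = (0.0000, 0.5774, -0.5774, 0.5774)

e_1 = w_1/‖w_1‖ = (0, 4, -4, 4)/6.9282 = (0.0000, 0.5774, -0.5774, 0.5774).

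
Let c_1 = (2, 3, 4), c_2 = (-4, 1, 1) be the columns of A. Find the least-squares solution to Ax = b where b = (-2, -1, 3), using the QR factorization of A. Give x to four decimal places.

q_1 = c_1/‖c_1‖ = (2, 3, 4)/5.3852 = (0.3714, 0.5571, 0.7428).
r_{12} = q_1·c_2 = -0.1857.
u_2 = c_2 + 0.1857·q_1 = (-3.9310, 1.1034, 1.1379).
‖u_2‖ = 4.2386, so q_2 = (-0.9274, 0.2603, 0.2685).
Qᵀb = (0.9285, 2.4000).
Back-substitute: x_2 = 2.4000/4.2386 = 0.5662.
x_1 = (0.9285 + 0.1857·0.5662)/5.3852 = 0.1919.

x = (0.1919, 0.5662)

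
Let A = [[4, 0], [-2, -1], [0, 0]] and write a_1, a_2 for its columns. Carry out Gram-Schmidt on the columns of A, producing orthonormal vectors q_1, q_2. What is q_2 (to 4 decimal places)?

a_1 = (4, -2, 0); ‖a_1‖ = 4.4721, so q_1 = (0.8944, -0.4472, 0.0000).
q_1·a_2 = 0.8944·0 + (-0.4472)·(-1) + 0.0000·0 = 0.4472.
u_2 = a_2 − 0.4472·q_1 = (-0.4000, -0.8000, 0.0000).
‖u_2‖ = 0.8944, so q_2 = (-0.4472, -0.8944, 0.0000).

q_2 = (-0.4472, -0.8944, 0.0000)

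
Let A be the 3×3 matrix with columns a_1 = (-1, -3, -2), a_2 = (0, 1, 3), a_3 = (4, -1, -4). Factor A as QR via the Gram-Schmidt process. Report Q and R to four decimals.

a_1 = (-1, -3, -2); ‖a_1‖ = 3.7417, so q_1 = (-0.2673, -0.8018, -0.5345).
q_1·a_2 = (-0.2673)·0 + (-0.8018)·1 + (-0.5345)·3 = -2.4054.
u_2 = a_2 + 2.4054·q_1 = (-0.6429, -0.9286, 1.7143).
‖u_2‖ = 2.0529, so q_2 = (-0.3132, -0.4523, 0.8351).
q_1·a_3 = (-0.2673)·4 + (-0.8018)·(-1) + (-0.5345)·(-4) = 1.8708; q_2·a_3 = (-0.3132)·4 + (-0.4523)·(-1) + 0.8351·(-4) = -4.1405.
u_3 = a_3 − 1.8708·q_1 + 4.1405·q_2 = (3.2034, -1.3729, 0.4576).
‖u_3‖ = 3.5151, so q_3 = (0.9113, -0.3906, 0.1302).

Q = [[-0.2673, -0.3132, 0.9113], [-0.8018, -0.4523, -0.3906], [-0.5345, 0.8351, 0.1302]], R = [[3.7417, -2.4054, 1.8708], [0.0000, 2.0529, -4.1405], [0.0000, 0.0000, 3.5151]]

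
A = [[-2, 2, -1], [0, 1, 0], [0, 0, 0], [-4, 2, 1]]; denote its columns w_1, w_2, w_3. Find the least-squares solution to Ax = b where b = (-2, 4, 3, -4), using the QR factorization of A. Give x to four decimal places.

x = (3.6667, 4.0000, 2.6667)

w_1 = (-2, 0, 0, -4); ‖w_1‖ = 4.4721, so q_1 = (-0.4472, 0.0000, 0.0000, -0.8944).
q_1·w_2 = (-0.4472)·2 + 0.0000·1 + 0.0000·0 + (-0.8944)·2 = -2.6833.
u_2 = w_2 + 2.6833·q_1 = (0.8000, 1.0000, 0.0000, -0.4000).
‖u_2‖ = 1.3416, so q_2 = (0.5963, 0.7454, 0.0000, -0.2981).
q_1·w_3 = (-0.4472)·(-1) + 0.0000·0 + 0.0000·0 + (-0.8944)·1 = -0.4472; q_2·w_3 = 0.5963·(-1) + 0.7454·0 + 0.0000·0 + (-0.2981)·1 = -0.8944.
u_3 = w_3 + 0.4472·q_1 + 0.8944·q_2 = (-0.6667, 0.6667, 0.0000, 0.3333).
‖u_3‖ = 1.0000, so q_3 = (-0.6667, 0.6667, 0.0000, 0.3333).
Qᵀb = (4.4721, 2.9814, 2.6667).
Back-substitute: x_3 = 2.6667/1.0000 = 2.6667.
x_2 = (2.9814 + 0.8944·2.6667)/1.3416 = 4.0000.
x_1 = (4.4721 + 2.6833·4.0000 + 0.4472·2.6667)/4.4721 = 3.6667.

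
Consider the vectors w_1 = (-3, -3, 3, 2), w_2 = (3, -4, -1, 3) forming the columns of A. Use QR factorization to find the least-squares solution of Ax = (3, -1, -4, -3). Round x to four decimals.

e_1 = w_1/‖w_1‖ = (-3, -3, 3, 2)/5.5678 = (-0.5388, -0.5388, 0.5388, 0.3592).
r_{12} = e_1·w_2 = 1.0776.
u_2 = w_2 − 1.0776·e_1 = (3.5806, -3.4194, -1.5806, 2.6129).
‖u_2‖ = 5.8171, so e_2 = (0.6155, -0.5878, -0.2717, 0.4492).
Qᵀb = (-4.3105, 2.1738).
Back-substitute: x_2 = 2.1738/5.8171 = 0.3737.
x_1 = (-4.3105 − 1.0776·0.3737)/5.5678 = -0.8465.

x = (-0.8465, 0.3737)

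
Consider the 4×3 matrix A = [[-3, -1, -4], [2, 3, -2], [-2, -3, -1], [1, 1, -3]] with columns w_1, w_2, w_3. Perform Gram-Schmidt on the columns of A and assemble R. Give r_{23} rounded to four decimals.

r_{23} = -3.4207

w_1 = (-3, 2, -2, 1); ‖w_1‖ = 4.2426, so q_1 = (-0.7071, 0.4714, -0.4714, 0.2357).
q_1·w_2 = (-0.7071)·(-1) + 0.4714·3 + (-0.4714)·(-3) + 0.2357·1 = 3.7712.
u_2 = w_2 − 3.7712·q_1 = (1.6667, 1.2222, -1.2222, 0.1111).
‖u_2‖ = 2.4037, so q_2 = (0.6934, 0.5085, -0.5085, 0.0462).
r_{23} = q_2·w_3 = -3.4207.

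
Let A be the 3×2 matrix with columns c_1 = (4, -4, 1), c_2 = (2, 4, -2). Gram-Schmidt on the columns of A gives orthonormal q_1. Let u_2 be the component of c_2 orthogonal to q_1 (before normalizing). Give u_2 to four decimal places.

c_1 = (4, -4, 1); ‖c_1‖ = 5.7446, so q_1 = (0.6963, -0.6963, 0.1741).
q_1·c_2 = 0.6963·2 + (-0.6963)·4 + 0.1741·(-2) = -1.7408.
u_2 = c_2 + 1.7408·q_1 = (3.2121, 2.7879, -1.6970).

u_2 = (3.2121, 2.7879, -1.6970)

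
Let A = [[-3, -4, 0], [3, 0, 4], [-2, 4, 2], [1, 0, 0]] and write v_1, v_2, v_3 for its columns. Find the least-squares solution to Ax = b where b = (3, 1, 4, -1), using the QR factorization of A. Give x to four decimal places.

x = (-1.0000, 0.0000, 1.0000)

v_1 = (-3, 3, -2, 1); ‖v_1‖ = 4.7958, so q_1 = (-0.6255, 0.6255, -0.4170, 0.2085).
q_1·v_2 = (-0.6255)·(-4) + 0.6255·0 + (-0.4170)·4 + 0.2085·0 = 0.8341.
u_2 = v_2 − 0.8341·q_1 = (-3.4783, -0.5217, 4.3478, -0.1739).
‖u_2‖ = 5.5950, so q_2 = (-0.6217, -0.0933, 0.7771, -0.0311).
q_1·v_3 = (-0.6255)·0 + 0.6255·4 + (-0.4170)·2 + 0.2085·0 = 1.6681; q_2·v_3 = (-0.6217)·0 + (-0.0933)·4 + 0.7771·2 + (-0.0311)·0 = 1.1812.
u_3 = v_3 − 1.6681·q_1 − 1.1812·q_2 = (1.7778, 3.0667, 1.7778, -0.3111).
‖u_3‖ = 3.9777, so q_3 = (0.4469, 0.7710, 0.4469, -0.0782).
Qᵀb = (-3.1277, 1.1812, 3.9777).
Back-substitute: x_3 = 3.9777/3.9777 = 1.0000.
x_2 = (1.1812 − 1.1812·1.0000)/5.5950 = 0.0000.
x_1 = (-3.1277 − 0.8341·0.0000 − 1.6681·1.0000)/4.7958 = -1.0000.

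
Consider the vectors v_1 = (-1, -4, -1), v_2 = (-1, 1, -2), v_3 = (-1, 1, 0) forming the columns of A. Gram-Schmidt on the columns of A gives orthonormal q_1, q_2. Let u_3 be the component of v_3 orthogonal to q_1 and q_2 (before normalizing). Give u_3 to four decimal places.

q_1 = v_1/‖v_1‖ = (-1, -4, -1)/4.2426 = (-0.2357, -0.9428, -0.2357).
r_{12} = q_1·v_2 = -0.2357.
u_2 = v_2 + 0.2357·q_1 = (-1.0556, 0.7778, -2.0556).
‖u_2‖ = 2.4381, so q_2 = (-0.4329, 0.3190, -0.8431).
r_{13} = q_1·v_3 = -0.7071; r_{23} = q_2·v_3 = 0.7519.
u_3 = v_3 + 0.7071·q_1 − 0.7519·q_2 = (-0.8411, 0.0935, 0.4673).

u_3 = (-0.8411, 0.0935, 0.4673)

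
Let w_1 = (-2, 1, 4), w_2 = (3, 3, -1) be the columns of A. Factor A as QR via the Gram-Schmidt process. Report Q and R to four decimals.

Q = [[-0.4364, 0.5715], [0.2182, 0.8165], [0.8729, 0.0816]], R = [[4.5826, -1.5275], [0.0000, 4.0825]]

q_1 = w_1/‖w_1‖ = (-2, 1, 4)/4.5826 = (-0.4364, 0.2182, 0.8729).
r_{12} = q_1·w_2 = -1.5275.
u_2 = w_2 + 1.5275·q_1 = (2.3333, 3.3333, 0.3333).
‖u_2‖ = 4.0825, so q_2 = (0.5715, 0.8165, 0.0816).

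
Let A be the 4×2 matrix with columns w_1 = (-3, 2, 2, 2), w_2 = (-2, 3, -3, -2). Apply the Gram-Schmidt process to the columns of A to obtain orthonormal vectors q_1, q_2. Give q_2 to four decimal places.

w_1 = (-3, 2, 2, 2); ‖w_1‖ = 4.5826, so q_1 = (-0.6547, 0.4364, 0.4364, 0.4364).
q_1·w_2 = (-0.6547)·(-2) + 0.4364·3 + 0.4364·(-3) + 0.4364·(-2) = 0.4364.
u_2 = w_2 − 0.4364·q_1 = (-1.7143, 2.8095, -3.1905, -2.1905).
‖u_2‖ = 5.0803, so q_2 = (-0.3374, 0.5530, -0.6280, -0.4312).

q_2 = (-0.3374, 0.5530, -0.6280, -0.4312)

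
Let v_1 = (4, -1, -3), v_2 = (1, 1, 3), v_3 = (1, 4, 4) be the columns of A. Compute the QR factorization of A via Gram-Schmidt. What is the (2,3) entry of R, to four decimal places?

v_1 = (4, -1, -3); ‖v_1‖ = 5.0990, so e_1 = (0.7845, -0.1961, -0.5883).
e_1·v_2 = 0.7845·1 + (-0.1961)·1 + (-0.5883)·3 = -1.1767.
u_2 = v_2 + 1.1767·e_1 = (1.9231, 0.7692, 2.3077).
‖u_2‖ = 3.1009, so e_2 = (0.6202, 0.2481, 0.7442).
r_{23} = e_2·v_3 = 4.5893.

r_{23} = 4.5893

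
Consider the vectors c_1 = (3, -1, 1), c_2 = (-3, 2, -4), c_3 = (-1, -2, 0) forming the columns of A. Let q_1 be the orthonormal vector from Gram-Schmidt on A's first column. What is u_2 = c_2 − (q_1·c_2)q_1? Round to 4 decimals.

u_2 = (1.0909, 0.6364, -2.6364)

c_1 = (3, -1, 1); ‖c_1‖ = 3.3166, so q_1 = (0.9045, -0.3015, 0.3015).
q_1·c_2 = 0.9045·(-3) + (-0.3015)·2 + 0.3015·(-4) = -4.5227.
u_2 = c_2 + 4.5227·q_1 = (1.0909, 0.6364, -2.6364).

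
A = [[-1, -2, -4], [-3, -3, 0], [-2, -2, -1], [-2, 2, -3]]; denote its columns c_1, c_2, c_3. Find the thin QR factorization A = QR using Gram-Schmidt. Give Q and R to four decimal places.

q_1 = c_1/‖c_1‖ = (-1, -3, -2, -2)/4.2426 = (-0.2357, -0.7071, -0.4714, -0.4714).
r_{12} = q_1·c_2 = 2.5927.
u_2 = c_2 − 2.5927·q_1 = (-1.3889, -1.1667, -0.7778, 3.2222).
‖u_2‖ = 3.7786, so q_2 = (-0.3676, -0.3088, -0.2058, 0.8528).
r_{13} = q_1·c_3 = 2.8284; r_{23} = q_2·c_3 = -0.8822.
u_3 = c_3 − 2.8284·q_1 + 0.8822·q_2 = (-3.6576, 1.7276, 0.1518, -0.9144).
‖u_3‖ = 4.1499, so q_3 = (-0.8814, 0.4163, 0.0366, -0.2203).

Q = [[-0.2357, -0.3676, -0.8814], [-0.7071, -0.3088, 0.4163], [-0.4714, -0.2058, 0.0366], [-0.4714, 0.8528, -0.2203]], R = [[4.2426, 2.5927, 2.8284], [0.0000, 3.7786, -0.8822], [0.0000, 0.0000, 4.1499]]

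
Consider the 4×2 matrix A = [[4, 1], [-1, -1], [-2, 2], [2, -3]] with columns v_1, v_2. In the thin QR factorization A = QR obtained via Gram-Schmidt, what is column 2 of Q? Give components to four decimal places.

e_2 = (0.4811, -0.3207, 0.4276, -0.6949)

e_1 = v_1/‖v_1‖ = (4, -1, -2, 2)/5.0000 = (0.8000, -0.2000, -0.4000, 0.4000).
r_{12} = e_1·v_2 = -1.0000.
u_2 = v_2 + 1.0000·e_1 = (1.8000, -1.2000, 1.6000, -2.6000).
‖u_2‖ = 3.7417, so e_2 = (0.4811, -0.3207, 0.4276, -0.6949).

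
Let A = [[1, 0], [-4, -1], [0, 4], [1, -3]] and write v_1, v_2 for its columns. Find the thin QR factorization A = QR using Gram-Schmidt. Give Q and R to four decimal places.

v_1 = (1, -4, 0, 1); ‖v_1‖ = 4.2426, so e_1 = (0.2357, -0.9428, 0.0000, 0.2357).
e_1·v_2 = 0.2357·0 + (-0.9428)·(-1) + 0.0000·4 + 0.2357·(-3) = 0.2357.
u_2 = v_2 − 0.2357·e_1 = (-0.0556, -0.7778, 4.0000, -3.0556).
‖u_2‖ = 5.0936, so e_2 = (-0.0109, -0.1527, 0.7853, -0.5999).

Q = [[0.2357, -0.0109], [-0.9428, -0.1527], [0.0000, 0.7853], [0.2357, -0.5999]], R = [[4.2426, 0.2357], [0.0000, 5.0936]]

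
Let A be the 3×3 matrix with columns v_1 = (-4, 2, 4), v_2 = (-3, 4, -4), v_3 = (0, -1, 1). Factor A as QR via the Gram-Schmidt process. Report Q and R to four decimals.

Q = [[-0.6667, -0.4013, -0.6281], [0.3333, 0.5932, -0.7328], [0.6667, -0.6979, -0.2617]], R = [[6.0000, 0.6667, 0.3333], [0.0000, 6.3683, -1.2911], [0.0000, 0.0000, 0.4711]]

v_1 = (-4, 2, 4); ‖v_1‖ = 6.0000, so q_1 = (-0.6667, 0.3333, 0.6667).
q_1·v_2 = (-0.6667)·(-3) + 0.3333·4 + 0.6667·(-4) = 0.6667.
u_2 = v_2 − 0.6667·q_1 = (-2.5556, 3.7778, -4.4444).
‖u_2‖ = 6.3683, so q_2 = (-0.4013, 0.5932, -0.6979).
q_1·v_3 = (-0.6667)·0 + 0.3333·(-1) + 0.6667·1 = 0.3333; q_2·v_3 = (-0.4013)·0 + 0.5932·(-1) + (-0.6979)·1 = -1.2911.
u_3 = v_3 − 0.3333·q_1 + 1.2911·q_2 = (-0.2959, -0.3452, -0.1233).
‖u_3‖ = 0.4711, so q_3 = (-0.6281, -0.7328, -0.2617).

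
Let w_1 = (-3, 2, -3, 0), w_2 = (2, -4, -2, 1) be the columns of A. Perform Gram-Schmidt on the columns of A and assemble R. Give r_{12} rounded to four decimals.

w_1 = (-3, 2, -3, 0); ‖w_1‖ = 4.6904, so e_1 = (-0.6396, 0.4264, -0.6396, 0.0000).
r_{12} = e_1·w_2 = -1.7056.

r_{12} = -1.7056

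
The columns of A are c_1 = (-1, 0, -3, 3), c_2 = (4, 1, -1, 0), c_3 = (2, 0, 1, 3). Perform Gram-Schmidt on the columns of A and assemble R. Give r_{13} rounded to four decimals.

r_{13} = 0.9177

c_1 = (-1, 0, -3, 3); ‖c_1‖ = 4.3589, so q_1 = (-0.2294, 0.0000, -0.6882, 0.6882).
r_{13} = q_1·c_3 = 0.9177.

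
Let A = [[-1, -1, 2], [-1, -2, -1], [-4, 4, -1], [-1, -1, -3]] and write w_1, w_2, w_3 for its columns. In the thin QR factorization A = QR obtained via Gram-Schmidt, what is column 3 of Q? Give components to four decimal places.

q_1 = w_1/‖w_1‖ = (-1, -1, -4, -1)/4.3589 = (-0.2294, -0.2294, -0.9177, -0.2294).
r_{12} = q_1·w_2 = -2.7530.
u_2 = w_2 + 2.7530·q_1 = (-1.6316, -2.6316, 1.4737, -1.6316).
‖u_2‖ = 3.7975, so q_2 = (-0.4296, -0.6930, 0.3881, -0.4296).
r_{13} = q_1·w_3 = 1.3765; r_{23} = q_2·w_3 = 0.7346.
u_3 = w_3 − 1.3765·q_1 − 0.7346·q_2 = (2.6314, -0.1752, -0.0219, -2.3686).
‖u_3‖ = 3.5448, so q_3 = (0.7423, -0.0494, -0.0062, -0.6682).

q_3 = (0.7423, -0.0494, -0.0062, -0.6682)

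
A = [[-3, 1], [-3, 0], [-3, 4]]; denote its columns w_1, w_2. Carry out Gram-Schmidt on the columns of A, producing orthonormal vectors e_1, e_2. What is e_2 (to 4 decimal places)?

e_2 = (-0.2265, -0.5661, 0.7926)

w_1 = (-3, -3, -3); ‖w_1‖ = 5.1962, so e_1 = (-0.5774, -0.5774, -0.5774).
e_1·w_2 = (-0.5774)·1 + (-0.5774)·0 + (-0.5774)·4 = -2.8868.
u_2 = w_2 + 2.8868·e_1 = (-0.6667, -1.6667, 2.3333).
‖u_2‖ = 2.9439, so e_2 = (-0.2265, -0.5661, 0.7926).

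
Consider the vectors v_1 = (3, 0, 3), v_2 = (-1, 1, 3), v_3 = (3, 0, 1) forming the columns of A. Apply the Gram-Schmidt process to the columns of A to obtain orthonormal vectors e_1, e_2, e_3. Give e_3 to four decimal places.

e_3 = (0.2357, 0.9428, -0.2357)

e_1 = v_1/‖v_1‖ = (3, 0, 3)/4.2426 = (0.7071, 0.0000, 0.7071).
r_{12} = e_1·v_2 = 1.4142.
u_2 = v_2 − 1.4142·e_1 = (-2.0000, 1.0000, 2.0000).
‖u_2‖ = 3.0000, so e_2 = (-0.6667, 0.3333, 0.6667).
r_{13} = e_1·v_3 = 2.8284; r_{23} = e_2·v_3 = -1.3333.
u_3 = v_3 − 2.8284·e_1 + 1.3333·e_2 = (0.1111, 0.4444, -0.1111).
‖u_3‖ = 0.4714, so e_3 = (0.2357, 0.9428, -0.2357).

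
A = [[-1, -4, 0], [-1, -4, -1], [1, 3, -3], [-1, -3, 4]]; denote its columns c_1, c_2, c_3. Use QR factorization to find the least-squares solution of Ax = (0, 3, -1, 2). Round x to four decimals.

q_1 = c_1/‖c_1‖ = (-1, -1, 1, -1)/2.0000 = (-0.5000, -0.5000, 0.5000, -0.5000).
r_{12} = q_1·c_2 = 7.0000.
u_2 = c_2 − 7.0000·q_1 = (-0.5000, -0.5000, -0.5000, 0.5000).
‖u_2‖ = 1.0000, so q_2 = (-0.5000, -0.5000, -0.5000, 0.5000).
r_{13} = q_1·c_3 = -3.0000; r_{23} = q_2·c_3 = 4.0000.
u_3 = c_3 + 3.0000·q_1 − 4.0000·q_2 = (0.5000, -0.5000, 0.5000, 0.5000).
‖u_3‖ = 1.0000, so q_3 = (0.5000, -0.5000, 0.5000, 0.5000).
Qᵀb = (-3.0000, 0.0000, -1.0000).
Back-substitute: x_3 = -1.0000/1.0000 = -1.0000.
x_2 = (0.0000 − 4.0000·(-1.0000))/1.0000 = 4.0000.
x_1 = (-3.0000 − 7.0000·4.0000 + 3.0000·(-1.0000))/2.0000 = -17.0000.

x = (-17.0000, 4.0000, -1.0000)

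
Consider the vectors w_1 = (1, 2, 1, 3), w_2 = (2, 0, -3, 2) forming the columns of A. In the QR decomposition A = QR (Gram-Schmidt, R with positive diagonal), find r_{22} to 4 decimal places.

r_{22} = 3.9158

w_1 = (1, 2, 1, 3); ‖w_1‖ = 3.8730, so q_1 = (0.2582, 0.5164, 0.2582, 0.7746).
q_1·w_2 = 0.2582·2 + 0.5164·0 + 0.2582·(-3) + 0.7746·2 = 1.2910.
u_2 = w_2 − 1.2910·q_1 = (1.6667, -0.6667, -3.3333, 1.0000).
r_{22} = ‖u_2‖ = 3.9158.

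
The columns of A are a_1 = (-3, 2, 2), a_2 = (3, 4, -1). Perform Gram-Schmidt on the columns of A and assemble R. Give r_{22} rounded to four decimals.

a_1 = (-3, 2, 2); ‖a_1‖ = 4.1231, so q_1 = (-0.7276, 0.4851, 0.4851).
q_1·a_2 = (-0.7276)·3 + 0.4851·4 + 0.4851·(-1) = -0.7276.
u_2 = a_2 + 0.7276·q_1 = (2.4706, 4.3529, -0.6471).
r_{22} = ‖u_2‖ = 5.0468.

r_{22} = 5.0468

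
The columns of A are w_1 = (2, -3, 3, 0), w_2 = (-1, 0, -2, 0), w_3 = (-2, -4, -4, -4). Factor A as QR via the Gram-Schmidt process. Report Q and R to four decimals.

Q = [[0.4264, -0.1886, -0.1290], [-0.6396, -0.7544, -0.0215], [0.6396, -0.6287, 0.0645], [0.0000, 0.0000, -0.9893]], R = [[4.6904, -1.7056, -0.8528], [0.0000, 1.4460, 5.9097], [0.0000, 0.0000, 4.0432]]

w_1 = (2, -3, 3, 0); ‖w_1‖ = 4.6904, so q_1 = (0.4264, -0.6396, 0.6396, 0.0000).
q_1·w_2 = 0.4264·(-1) + (-0.6396)·0 + 0.6396·(-2) + 0.0000·0 = -1.7056.
u_2 = w_2 + 1.7056·q_1 = (-0.2727, -1.0909, -0.9091, 0.0000).
‖u_2‖ = 1.4460, so q_2 = (-0.1886, -0.7544, -0.6287, 0.0000).
q_1·w_3 = 0.4264·(-2) + (-0.6396)·(-4) + 0.6396·(-4) + 0.0000·(-4) = -0.8528; q_2·w_3 = (-0.1886)·(-2) + (-0.7544)·(-4) + (-0.6287)·(-4) + 0.0000·(-4) = 5.9097.
u_3 = w_3 + 0.8528·q_1 − 5.9097·q_2 = (-0.5217, -0.0870, 0.2609, -4.0000).
‖u_3‖ = 4.0432, so q_3 = (-0.1290, -0.0215, 0.0645, -0.9893).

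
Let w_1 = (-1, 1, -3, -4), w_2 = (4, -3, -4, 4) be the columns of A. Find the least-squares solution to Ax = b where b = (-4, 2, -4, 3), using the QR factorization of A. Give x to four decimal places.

w_1 = (-1, 1, -3, -4); ‖w_1‖ = 5.1962, so e_1 = (-0.1925, 0.1925, -0.5774, -0.7698).
e_1·w_2 = (-0.1925)·4 + 0.1925·(-3) + (-0.5774)·(-4) + (-0.7698)·4 = -2.1170.
u_2 = w_2 + 2.1170·e_1 = (3.5926, -2.5926, -5.2222, 2.3704).
‖u_2‖ = 7.2470, so e_2 = (0.4957, -0.3577, -0.7206, 0.3271).
Qᵀb = (1.1547, 1.1652).
Back-substitute: x_2 = 1.1652/7.2470 = 0.1608.
x_1 = (1.1547 + 2.1170·0.1608)/5.1962 = 0.2877.

x = (0.2877, 0.1608)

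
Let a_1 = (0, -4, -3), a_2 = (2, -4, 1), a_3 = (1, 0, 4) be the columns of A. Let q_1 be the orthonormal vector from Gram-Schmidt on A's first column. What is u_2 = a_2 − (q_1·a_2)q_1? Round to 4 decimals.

u_2 = (2.0000, -1.9200, 2.5600)

a_1 = (0, -4, -3); ‖a_1‖ = 5.0000, so q_1 = (0.0000, -0.8000, -0.6000).
q_1·a_2 = 0.0000·2 + (-0.8000)·(-4) + (-0.6000)·1 = 2.6000.
u_2 = a_2 − 2.6000·q_1 = (2.0000, -1.9200, 2.5600).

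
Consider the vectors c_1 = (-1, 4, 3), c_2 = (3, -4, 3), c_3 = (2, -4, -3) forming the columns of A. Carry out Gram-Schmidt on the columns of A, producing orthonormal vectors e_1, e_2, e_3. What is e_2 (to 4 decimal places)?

c_1 = (-1, 4, 3); ‖c_1‖ = 5.0990, so e_1 = (-0.1961, 0.7845, 0.5883).
e_1·c_2 = (-0.1961)·3 + 0.7845·(-4) + 0.5883·3 = -1.9612.
u_2 = c_2 + 1.9612·e_1 = (2.6154, -2.4615, 4.1538).
‖u_2‖ = 5.4913, so e_2 = (0.4763, -0.4483, 0.7564).

e_2 = (0.4763, -0.4483, 0.7564)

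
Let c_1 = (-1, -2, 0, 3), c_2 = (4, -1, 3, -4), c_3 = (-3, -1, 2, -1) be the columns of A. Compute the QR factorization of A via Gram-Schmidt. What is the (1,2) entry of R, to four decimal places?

r_{12} = -3.7417

c_1 = (-1, -2, 0, 3); ‖c_1‖ = 3.7417, so q_1 = (-0.2673, -0.5345, 0.0000, 0.8018).
r_{12} = q_1·c_2 = -3.7417.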